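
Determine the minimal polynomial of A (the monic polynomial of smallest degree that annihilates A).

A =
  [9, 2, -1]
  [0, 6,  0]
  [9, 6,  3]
x^2 - 12*x + 36

The characteristic polynomial is χ_A(x) = (x - 6)^3, so the eigenvalues are known. The minimal polynomial is
  m_A(x) = Π_λ (x − λ)^{k_λ}
where k_λ is the size of the *largest* Jordan block for λ (equivalently, the smallest k with (A − λI)^k v = 0 for every generalised eigenvector v of λ).

  λ = 6: largest Jordan block has size 2, contributing (x − 6)^2

So m_A(x) = (x - 6)^2 = x^2 - 12*x + 36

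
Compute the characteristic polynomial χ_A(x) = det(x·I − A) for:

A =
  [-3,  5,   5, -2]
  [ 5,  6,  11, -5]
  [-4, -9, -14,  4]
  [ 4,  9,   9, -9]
x^4 + 20*x^3 + 150*x^2 + 500*x + 625

Expanding det(x·I − A) (e.g. by cofactor expansion or by noting that A is similar to its Jordan form J, which has the same characteristic polynomial as A) gives
  χ_A(x) = x^4 + 20*x^3 + 150*x^2 + 500*x + 625
which factors as (x + 5)^4. The eigenvalues (with algebraic multiplicities) are λ = -5 with multiplicity 4.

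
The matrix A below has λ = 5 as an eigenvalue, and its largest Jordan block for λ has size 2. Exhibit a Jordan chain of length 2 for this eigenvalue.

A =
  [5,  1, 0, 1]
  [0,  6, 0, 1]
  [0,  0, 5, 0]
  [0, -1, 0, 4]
A Jordan chain for λ = 5 of length 2:
v_1 = (1, 1, 0, -1)ᵀ
v_2 = (0, 1, 0, 0)ᵀ

Let N = A − (5)·I. We want v_2 with N^2 v_2 = 0 but N^1 v_2 ≠ 0; then v_{j-1} := N · v_j for j = 2, …, 2.

Pick v_2 = (0, 1, 0, 0)ᵀ.
Then v_1 = N · v_2 = (1, 1, 0, -1)ᵀ.

Sanity check: (A − (5)·I) v_1 = (0, 0, 0, 0)ᵀ = 0. ✓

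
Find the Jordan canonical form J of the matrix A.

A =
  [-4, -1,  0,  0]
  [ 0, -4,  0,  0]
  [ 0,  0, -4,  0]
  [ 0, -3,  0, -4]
J_2(-4) ⊕ J_1(-4) ⊕ J_1(-4)

The characteristic polynomial is
  det(x·I − A) = x^4 + 16*x^3 + 96*x^2 + 256*x + 256 = (x + 4)^4

Eigenvalues and multiplicities (the geometric multiplicity of λ is n − rank(A − λI), which equals the number of Jordan blocks for λ):
  λ = -4: algebraic multiplicity = 4, geometric multiplicity = 3

Determining the block sizes for each eigenvalue:
  λ = -4: 3 blocks summing to 4 forces exactly one block of size 2 and the rest size 1 → block sizes [2, 1, 1]

Assembling the blocks gives a Jordan form
J =
  [-4,  1,  0,  0]
  [ 0, -4,  0,  0]
  [ 0,  0, -4,  0]
  [ 0,  0,  0, -4]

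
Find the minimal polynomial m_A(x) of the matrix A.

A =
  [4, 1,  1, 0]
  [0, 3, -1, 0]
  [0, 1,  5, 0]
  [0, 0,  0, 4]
x^2 - 8*x + 16

The characteristic polynomial is χ_A(x) = (x - 4)^4, so the eigenvalues are known. The minimal polynomial is
  m_A(x) = Π_λ (x − λ)^{k_λ}
where k_λ is the size of the *largest* Jordan block for λ (equivalently, the smallest k with (A − λI)^k v = 0 for every generalised eigenvector v of λ).

  λ = 4: largest Jordan block has size 2, contributing (x − 4)^2

So m_A(x) = (x - 4)^2 = x^2 - 8*x + 16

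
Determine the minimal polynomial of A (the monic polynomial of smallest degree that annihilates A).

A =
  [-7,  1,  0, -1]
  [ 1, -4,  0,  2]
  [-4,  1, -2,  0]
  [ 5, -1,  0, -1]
x^4 + 14*x^3 + 69*x^2 + 140*x + 100

The characteristic polynomial is χ_A(x) = (x + 2)^2*(x + 5)^2, so the eigenvalues are known. The minimal polynomial is
  m_A(x) = Π_λ (x − λ)^{k_λ}
where k_λ is the size of the *largest* Jordan block for λ (equivalently, the smallest k with (A − λI)^k v = 0 for every generalised eigenvector v of λ).

  λ = -5: largest Jordan block has size 2, contributing (x + 5)^2
  λ = -2: largest Jordan block has size 2, contributing (x + 2)^2

So m_A(x) = (x + 2)^2*(x + 5)^2 = x^4 + 14*x^3 + 69*x^2 + 140*x + 100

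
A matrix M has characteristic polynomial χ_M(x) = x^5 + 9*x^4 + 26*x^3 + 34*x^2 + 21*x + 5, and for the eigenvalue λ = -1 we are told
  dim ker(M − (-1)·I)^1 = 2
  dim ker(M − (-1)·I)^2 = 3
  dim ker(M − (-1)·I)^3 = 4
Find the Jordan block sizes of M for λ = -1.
Block sizes for λ = -1: [3, 1]

From the dimensions of kernels of powers, the number of Jordan blocks of size at least j is d_j − d_{j−1} where d_j = dim ker(N^j) (with d_0 = 0). Computing the differences gives [2, 1, 1].
The number of blocks of size exactly k is (#blocks of size ≥ k) − (#blocks of size ≥ k + 1), so the partition is: 1 block(s) of size 1, 1 block(s) of size 3.
In nonincreasing order the block sizes are [3, 1].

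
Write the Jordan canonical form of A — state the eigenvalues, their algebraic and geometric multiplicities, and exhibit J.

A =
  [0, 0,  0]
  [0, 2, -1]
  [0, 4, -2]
J_2(0) ⊕ J_1(0)

The characteristic polynomial is
  det(x·I − A) = x^3

Eigenvalues and multiplicities (the geometric multiplicity of λ is n − rank(A − λI), which equals the number of Jordan blocks for λ):
  λ = 0: algebraic multiplicity = 3, geometric multiplicity = 2

Determining the block sizes for each eigenvalue:
  λ = 0: 2 blocks summing to 3 forces exactly one block of size 2 and the rest size 1 → block sizes [2, 1]

Assembling the blocks gives a Jordan form
J =
  [0, 1, 0]
  [0, 0, 0]
  [0, 0, 0]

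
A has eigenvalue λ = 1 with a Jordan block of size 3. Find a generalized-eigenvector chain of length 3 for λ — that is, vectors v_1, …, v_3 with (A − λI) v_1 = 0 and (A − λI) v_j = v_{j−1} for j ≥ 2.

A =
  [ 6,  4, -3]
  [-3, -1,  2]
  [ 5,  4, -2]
A Jordan chain for λ = 1 of length 3:
v_1 = (-2, 1, -2)ᵀ
v_2 = (5, -3, 5)ᵀ
v_3 = (1, 0, 0)ᵀ

Let N = A − (1)·I. We want v_3 with N^3 v_3 = 0 but N^2 v_3 ≠ 0; then v_{j-1} := N · v_j for j = 3, …, 2.

Pick v_3 = (1, 0, 0)ᵀ.
Then v_2 = N · v_3 = (5, -3, 5)ᵀ.
Then v_1 = N · v_2 = (-2, 1, -2)ᵀ.

Sanity check: (A − (1)·I) v_1 = (0, 0, 0)ᵀ = 0. ✓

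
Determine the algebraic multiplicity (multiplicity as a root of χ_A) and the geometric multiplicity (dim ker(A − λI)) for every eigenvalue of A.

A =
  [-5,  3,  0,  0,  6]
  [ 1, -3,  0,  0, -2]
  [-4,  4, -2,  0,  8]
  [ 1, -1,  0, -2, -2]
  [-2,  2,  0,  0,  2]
λ = -2: alg = 5, geom = 4

Step 1 — factor the characteristic polynomial to read off the algebraic multiplicities:
  χ_A(x) = (x + 2)^5

Step 2 — compute geometric multiplicities via the rank-nullity identity g(λ) = n − rank(A − λI):
  rank(A − (-2)·I) = 1, so dim ker(A − (-2)·I) = n − 1 = 4

Summary:
  λ = -2: algebraic multiplicity = 5, geometric multiplicity = 4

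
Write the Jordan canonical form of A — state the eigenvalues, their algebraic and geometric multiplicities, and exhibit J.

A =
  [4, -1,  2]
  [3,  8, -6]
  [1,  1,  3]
J_2(5) ⊕ J_1(5)

The characteristic polynomial is
  det(x·I − A) = x^3 - 15*x^2 + 75*x - 125 = (x - 5)^3

Eigenvalues and multiplicities (the geometric multiplicity of λ is n − rank(A − λI), which equals the number of Jordan blocks for λ):
  λ = 5: algebraic multiplicity = 3, geometric multiplicity = 2

Determining the block sizes for each eigenvalue:
  λ = 5: 2 blocks summing to 3 forces exactly one block of size 2 and the rest size 1 → block sizes [2, 1]

Assembling the blocks gives a Jordan form
J =
  [5, 1, 0]
  [0, 5, 0]
  [0, 0, 5]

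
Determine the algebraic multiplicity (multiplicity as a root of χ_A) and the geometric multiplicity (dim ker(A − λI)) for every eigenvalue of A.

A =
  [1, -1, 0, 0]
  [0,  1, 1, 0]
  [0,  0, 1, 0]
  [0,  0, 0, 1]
λ = 1: alg = 4, geom = 2

Step 1 — factor the characteristic polynomial to read off the algebraic multiplicities:
  χ_A(x) = (x - 1)^4

Step 2 — compute geometric multiplicities via the rank-nullity identity g(λ) = n − rank(A − λI):
  rank(A − (1)·I) = 2, so dim ker(A − (1)·I) = n − 2 = 2

Summary:
  λ = 1: algebraic multiplicity = 4, geometric multiplicity = 2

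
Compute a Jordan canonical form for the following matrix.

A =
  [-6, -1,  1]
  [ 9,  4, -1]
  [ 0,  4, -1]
J_2(-3) ⊕ J_1(3)

The characteristic polynomial is
  det(x·I − A) = x^3 + 3*x^2 - 9*x - 27 = (x - 3)*(x + 3)^2

Eigenvalues and multiplicities (the geometric multiplicity of λ is n − rank(A − λI), which equals the number of Jordan blocks for λ):
  λ = -3: algebraic multiplicity = 2, geometric multiplicity = 1
  λ = 3: algebraic multiplicity = 1, geometric multiplicity = 1

Determining the block sizes for each eigenvalue:
  λ = -3: one block (gm = 1), so the single block has size am = 2 → block sizes [2]
  λ = 3: one block (gm = 1), so the single block has size am = 1 → block sizes [1]

Assembling the blocks gives a Jordan form
J =
  [-3,  1, 0]
  [ 0, -3, 0]
  [ 0,  0, 3]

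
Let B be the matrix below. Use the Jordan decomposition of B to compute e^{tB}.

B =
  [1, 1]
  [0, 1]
e^{tB} =
  [exp(t), t*exp(t)]
  [0, exp(t)]

Strategy: write B = P · J · P⁻¹ where J is a Jordan canonical form, so e^{tB} = P · e^{tJ} · P⁻¹, and e^{tJ} can be computed block-by-block.

B has Jordan form
J =
  [1, 1]
  [0, 1]
(up to reordering of blocks).

Per-block formulas:
  For a 2×2 Jordan block J_2(1): exp(t · J_2(1)) = e^(1t)·(I + t·N), where N is the 2×2 nilpotent shift.

After assembling e^{tJ} and conjugating by P, we get:

e^{tB} =
  [exp(t), t*exp(t)]
  [0, exp(t)]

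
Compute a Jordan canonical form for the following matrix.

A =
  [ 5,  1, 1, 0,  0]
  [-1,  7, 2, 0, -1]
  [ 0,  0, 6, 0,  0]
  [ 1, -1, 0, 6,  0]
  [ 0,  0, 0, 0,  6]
J_3(6) ⊕ J_2(6)

The characteristic polynomial is
  det(x·I − A) = x^5 - 30*x^4 + 360*x^3 - 2160*x^2 + 6480*x - 7776 = (x - 6)^5

Eigenvalues and multiplicities (the geometric multiplicity of λ is n − rank(A − λI), which equals the number of Jordan blocks for λ):
  λ = 6: algebraic multiplicity = 5, geometric multiplicity = 2

Determining the block sizes for each eigenvalue:
  λ = 6: with am = 5 and gm = 2, the partition is not yet determined (e.g. several partitions of 5 into 2 parts exist). Let N = A − (6)·I. Computing rank(N^1) = 3, rank(N^2) = 1, rank(N^3) = 0; the number of blocks of size ≥ j is rank(N^{j−1}) − rank(N^j), giving [2, 2, 1]. So we have 1 block(s) of size 3, 1 block(s) of size 2 → block sizes [3, 2]

Assembling the blocks gives a Jordan form
J =
  [6, 1, 0, 0, 0]
  [0, 6, 1, 0, 0]
  [0, 0, 6, 0, 0]
  [0, 0, 0, 6, 1]
  [0, 0, 0, 0, 6]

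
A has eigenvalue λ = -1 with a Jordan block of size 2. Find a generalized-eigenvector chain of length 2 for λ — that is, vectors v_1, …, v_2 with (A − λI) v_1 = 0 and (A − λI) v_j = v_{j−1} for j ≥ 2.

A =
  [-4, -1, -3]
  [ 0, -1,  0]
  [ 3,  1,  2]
A Jordan chain for λ = -1 of length 2:
v_1 = (-3, 0, 3)ᵀ
v_2 = (1, 0, 0)ᵀ

Let N = A − (-1)·I. We want v_2 with N^2 v_2 = 0 but N^1 v_2 ≠ 0; then v_{j-1} := N · v_j for j = 2, …, 2.

Pick v_2 = (1, 0, 0)ᵀ.
Then v_1 = N · v_2 = (-3, 0, 3)ᵀ.

Sanity check: (A − (-1)·I) v_1 = (0, 0, 0)ᵀ = 0. ✓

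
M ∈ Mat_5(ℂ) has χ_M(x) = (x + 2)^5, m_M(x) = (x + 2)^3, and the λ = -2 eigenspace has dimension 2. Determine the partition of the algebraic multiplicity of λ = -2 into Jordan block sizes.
Block sizes for λ = -2: [3, 2]

Step 1 — from the characteristic polynomial, algebraic multiplicity of λ = -2 is 5. From dim ker(M − (-2)·I) = 2, there are exactly 2 Jordan blocks for λ = -2.
Step 2 — from the minimal polynomial, the factor (x + 2)^3 tells us the largest block for λ = -2 has size 3.
Step 3 — with total size 5, 2 blocks, and largest block 3, the block sizes (in nonincreasing order) are [3, 2].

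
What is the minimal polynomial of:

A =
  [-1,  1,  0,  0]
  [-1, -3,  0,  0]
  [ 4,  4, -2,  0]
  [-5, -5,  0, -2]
x^2 + 4*x + 4

The characteristic polynomial is χ_A(x) = (x + 2)^4, so the eigenvalues are known. The minimal polynomial is
  m_A(x) = Π_λ (x − λ)^{k_λ}
where k_λ is the size of the *largest* Jordan block for λ (equivalently, the smallest k with (A − λI)^k v = 0 for every generalised eigenvector v of λ).

  λ = -2: largest Jordan block has size 2, contributing (x + 2)^2

So m_A(x) = (x + 2)^2 = x^2 + 4*x + 4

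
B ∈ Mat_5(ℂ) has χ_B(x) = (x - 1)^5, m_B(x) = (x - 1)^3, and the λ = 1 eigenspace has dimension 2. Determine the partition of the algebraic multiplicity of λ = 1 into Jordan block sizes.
Block sizes for λ = 1: [3, 2]

Step 1 — from the characteristic polynomial, algebraic multiplicity of λ = 1 is 5. From dim ker(B − (1)·I) = 2, there are exactly 2 Jordan blocks for λ = 1.
Step 2 — from the minimal polynomial, the factor (x − 1)^3 tells us the largest block for λ = 1 has size 3.
Step 3 — with total size 5, 2 blocks, and largest block 3, the block sizes (in nonincreasing order) are [3, 2].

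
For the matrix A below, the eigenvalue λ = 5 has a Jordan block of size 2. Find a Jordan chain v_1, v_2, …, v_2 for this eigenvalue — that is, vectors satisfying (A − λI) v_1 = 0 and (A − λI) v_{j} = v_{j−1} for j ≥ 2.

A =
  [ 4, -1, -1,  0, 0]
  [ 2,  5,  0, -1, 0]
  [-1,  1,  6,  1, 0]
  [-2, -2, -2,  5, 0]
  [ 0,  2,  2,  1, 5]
A Jordan chain for λ = 5 of length 2:
v_1 = (-1, 2, -1, -2, 0)ᵀ
v_2 = (1, 0, 0, 0, 0)ᵀ

Let N = A − (5)·I. We want v_2 with N^2 v_2 = 0 but N^1 v_2 ≠ 0; then v_{j-1} := N · v_j for j = 2, …, 2.

Pick v_2 = (1, 0, 0, 0, 0)ᵀ.
Then v_1 = N · v_2 = (-1, 2, -1, -2, 0)ᵀ.

Sanity check: (A − (5)·I) v_1 = (0, 0, 0, 0, 0)ᵀ = 0. ✓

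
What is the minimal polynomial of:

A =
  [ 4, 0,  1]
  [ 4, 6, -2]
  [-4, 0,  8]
x^2 - 12*x + 36

The characteristic polynomial is χ_A(x) = (x - 6)^3, so the eigenvalues are known. The minimal polynomial is
  m_A(x) = Π_λ (x − λ)^{k_λ}
where k_λ is the size of the *largest* Jordan block for λ (equivalently, the smallest k with (A − λI)^k v = 0 for every generalised eigenvector v of λ).

  λ = 6: largest Jordan block has size 2, contributing (x − 6)^2

So m_A(x) = (x - 6)^2 = x^2 - 12*x + 36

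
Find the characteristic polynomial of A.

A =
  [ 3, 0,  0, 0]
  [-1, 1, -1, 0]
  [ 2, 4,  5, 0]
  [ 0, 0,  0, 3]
x^4 - 12*x^3 + 54*x^2 - 108*x + 81

Expanding det(x·I − A) (e.g. by cofactor expansion or by noting that A is similar to its Jordan form J, which has the same characteristic polynomial as A) gives
  χ_A(x) = x^4 - 12*x^3 + 54*x^2 - 108*x + 81
which factors as (x - 3)^4. The eigenvalues (with algebraic multiplicities) are λ = 3 with multiplicity 4.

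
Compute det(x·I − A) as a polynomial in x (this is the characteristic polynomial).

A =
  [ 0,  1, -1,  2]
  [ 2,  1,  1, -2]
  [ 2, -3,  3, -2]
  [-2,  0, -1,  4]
x^4 - 8*x^3 + 24*x^2 - 32*x + 16

Expanding det(x·I − A) (e.g. by cofactor expansion or by noting that A is similar to its Jordan form J, which has the same characteristic polynomial as A) gives
  χ_A(x) = x^4 - 8*x^3 + 24*x^2 - 32*x + 16
which factors as (x - 2)^4. The eigenvalues (with algebraic multiplicities) are λ = 2 with multiplicity 4.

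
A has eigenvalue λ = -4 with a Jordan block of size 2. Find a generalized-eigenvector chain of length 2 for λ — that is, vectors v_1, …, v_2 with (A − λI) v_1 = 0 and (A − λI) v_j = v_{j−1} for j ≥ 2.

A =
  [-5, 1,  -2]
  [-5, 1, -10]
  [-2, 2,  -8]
A Jordan chain for λ = -4 of length 2:
v_1 = (-1, -5, -2)ᵀ
v_2 = (1, 0, 0)ᵀ

Let N = A − (-4)·I. We want v_2 with N^2 v_2 = 0 but N^1 v_2 ≠ 0; then v_{j-1} := N · v_j for j = 2, …, 2.

Pick v_2 = (1, 0, 0)ᵀ.
Then v_1 = N · v_2 = (-1, -5, -2)ᵀ.

Sanity check: (A − (-4)·I) v_1 = (0, 0, 0)ᵀ = 0. ✓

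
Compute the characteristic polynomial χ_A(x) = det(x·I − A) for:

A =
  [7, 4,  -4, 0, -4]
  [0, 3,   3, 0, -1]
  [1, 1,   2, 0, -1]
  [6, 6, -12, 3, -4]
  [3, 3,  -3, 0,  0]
x^5 - 15*x^4 + 90*x^3 - 270*x^2 + 405*x - 243

Expanding det(x·I − A) (e.g. by cofactor expansion or by noting that A is similar to its Jordan form J, which has the same characteristic polynomial as A) gives
  χ_A(x) = x^5 - 15*x^4 + 90*x^3 - 270*x^2 + 405*x - 243
which factors as (x - 3)^5. The eigenvalues (with algebraic multiplicities) are λ = 3 with multiplicity 5.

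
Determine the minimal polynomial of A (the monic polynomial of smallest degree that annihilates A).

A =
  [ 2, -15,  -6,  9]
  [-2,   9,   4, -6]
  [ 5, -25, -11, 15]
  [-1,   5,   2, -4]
x^2 + 2*x + 1

The characteristic polynomial is χ_A(x) = (x + 1)^4, so the eigenvalues are known. The minimal polynomial is
  m_A(x) = Π_λ (x − λ)^{k_λ}
where k_λ is the size of the *largest* Jordan block for λ (equivalently, the smallest k with (A − λI)^k v = 0 for every generalised eigenvector v of λ).

  λ = -1: largest Jordan block has size 2, contributing (x + 1)^2

So m_A(x) = (x + 1)^2 = x^2 + 2*x + 1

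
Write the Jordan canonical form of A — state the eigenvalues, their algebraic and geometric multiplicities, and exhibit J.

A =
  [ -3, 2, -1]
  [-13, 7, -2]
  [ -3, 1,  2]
J_3(2)

The characteristic polynomial is
  det(x·I − A) = x^3 - 6*x^2 + 12*x - 8 = (x - 2)^3

Eigenvalues and multiplicities (the geometric multiplicity of λ is n − rank(A − λI), which equals the number of Jordan blocks for λ):
  λ = 2: algebraic multiplicity = 3, geometric multiplicity = 1

Determining the block sizes for each eigenvalue:
  λ = 2: one block (gm = 1), so the single block has size am = 3 → block sizes [3]

Assembling the blocks gives a Jordan form
J =
  [2, 1, 0]
  [0, 2, 1]
  [0, 0, 2]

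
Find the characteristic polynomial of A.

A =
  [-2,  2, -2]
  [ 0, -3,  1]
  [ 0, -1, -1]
x^3 + 6*x^2 + 12*x + 8

Expanding det(x·I − A) (e.g. by cofactor expansion or by noting that A is similar to its Jordan form J, which has the same characteristic polynomial as A) gives
  χ_A(x) = x^3 + 6*x^2 + 12*x + 8
which factors as (x + 2)^3. The eigenvalues (with algebraic multiplicities) are λ = -2 with multiplicity 3.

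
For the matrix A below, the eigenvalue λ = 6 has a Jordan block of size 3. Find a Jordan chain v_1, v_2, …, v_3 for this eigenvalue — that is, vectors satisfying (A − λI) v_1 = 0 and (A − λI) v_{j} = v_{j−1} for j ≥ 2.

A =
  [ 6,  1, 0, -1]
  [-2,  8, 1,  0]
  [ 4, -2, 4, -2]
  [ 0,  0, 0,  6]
A Jordan chain for λ = 6 of length 3:
v_1 = (-2, 0, -4, 0)ᵀ
v_2 = (0, -2, 4, 0)ᵀ
v_3 = (1, 0, 0, 0)ᵀ

Let N = A − (6)·I. We want v_3 with N^3 v_3 = 0 but N^2 v_3 ≠ 0; then v_{j-1} := N · v_j for j = 3, …, 2.

Pick v_3 = (1, 0, 0, 0)ᵀ.
Then v_2 = N · v_3 = (0, -2, 4, 0)ᵀ.
Then v_1 = N · v_2 = (-2, 0, -4, 0)ᵀ.

Sanity check: (A − (6)·I) v_1 = (0, 0, 0, 0)ᵀ = 0. ✓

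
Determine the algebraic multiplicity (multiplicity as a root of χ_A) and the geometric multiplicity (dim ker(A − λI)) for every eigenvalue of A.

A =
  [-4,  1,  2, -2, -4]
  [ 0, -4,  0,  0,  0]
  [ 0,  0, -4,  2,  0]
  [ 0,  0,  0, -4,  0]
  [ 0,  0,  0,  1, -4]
λ = -4: alg = 5, geom = 3

Step 1 — factor the characteristic polynomial to read off the algebraic multiplicities:
  χ_A(x) = (x + 4)^5

Step 2 — compute geometric multiplicities via the rank-nullity identity g(λ) = n − rank(A − λI):
  rank(A − (-4)·I) = 2, so dim ker(A − (-4)·I) = n − 2 = 3

Summary:
  λ = -4: algebraic multiplicity = 5, geometric multiplicity = 3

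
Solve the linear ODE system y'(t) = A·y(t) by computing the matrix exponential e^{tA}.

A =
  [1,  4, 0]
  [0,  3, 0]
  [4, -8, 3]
e^{tA} =
  [exp(t), 2*exp(3*t) - 2*exp(t), 0]
  [0, exp(3*t), 0]
  [2*exp(3*t) - 2*exp(t), -4*exp(3*t) + 4*exp(t), exp(3*t)]

Strategy: write A = P · J · P⁻¹ where J is a Jordan canonical form, so e^{tA} = P · e^{tJ} · P⁻¹, and e^{tJ} can be computed block-by-block.

A has Jordan form
J =
  [1, 0, 0]
  [0, 3, 0]
  [0, 0, 3]
(up to reordering of blocks).

Per-block formulas:
  For a 1×1 block at λ = 1: exp(t · [1]) = [e^(1t)].
  For a 1×1 block at λ = 3: exp(t · [3]) = [e^(3t)].

After assembling e^{tJ} and conjugating by P, we get:

e^{tA} =
  [exp(t), 2*exp(3*t) - 2*exp(t), 0]
  [0, exp(3*t), 0]
  [2*exp(3*t) - 2*exp(t), -4*exp(3*t) + 4*exp(t), exp(3*t)]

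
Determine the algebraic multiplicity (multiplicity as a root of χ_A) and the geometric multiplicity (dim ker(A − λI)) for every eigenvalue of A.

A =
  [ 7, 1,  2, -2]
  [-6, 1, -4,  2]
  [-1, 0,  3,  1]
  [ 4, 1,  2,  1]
λ = 3: alg = 4, geom = 2

Step 1 — factor the characteristic polynomial to read off the algebraic multiplicities:
  χ_A(x) = (x - 3)^4

Step 2 — compute geometric multiplicities via the rank-nullity identity g(λ) = n − rank(A − λI):
  rank(A − (3)·I) = 2, so dim ker(A − (3)·I) = n − 2 = 2

Summary:
  λ = 3: algebraic multiplicity = 4, geometric multiplicity = 2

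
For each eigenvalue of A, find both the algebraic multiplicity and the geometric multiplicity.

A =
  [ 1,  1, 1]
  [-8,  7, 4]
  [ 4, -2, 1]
λ = 3: alg = 3, geom = 2

Step 1 — factor the characteristic polynomial to read off the algebraic multiplicities:
  χ_A(x) = (x - 3)^3

Step 2 — compute geometric multiplicities via the rank-nullity identity g(λ) = n − rank(A − λI):
  rank(A − (3)·I) = 1, so dim ker(A − (3)·I) = n − 1 = 2

Summary:
  λ = 3: algebraic multiplicity = 3, geometric multiplicity = 2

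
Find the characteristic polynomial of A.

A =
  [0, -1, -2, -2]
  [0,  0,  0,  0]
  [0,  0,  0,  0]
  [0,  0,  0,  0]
x^4

Expanding det(x·I − A) (e.g. by cofactor expansion or by noting that A is similar to its Jordan form J, which has the same characteristic polynomial as A) gives
  χ_A(x) = x^4
which factors as x^4. The eigenvalues (with algebraic multiplicities) are λ = 0 with multiplicity 4.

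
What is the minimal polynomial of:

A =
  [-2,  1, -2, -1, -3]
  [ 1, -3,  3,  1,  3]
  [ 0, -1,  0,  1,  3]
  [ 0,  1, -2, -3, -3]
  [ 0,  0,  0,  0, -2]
x^3 + 6*x^2 + 12*x + 8

The characteristic polynomial is χ_A(x) = (x + 2)^5, so the eigenvalues are known. The minimal polynomial is
  m_A(x) = Π_λ (x − λ)^{k_λ}
where k_λ is the size of the *largest* Jordan block for λ (equivalently, the smallest k with (A − λI)^k v = 0 for every generalised eigenvector v of λ).

  λ = -2: largest Jordan block has size 3, contributing (x + 2)^3

So m_A(x) = (x + 2)^3 = x^3 + 6*x^2 + 12*x + 8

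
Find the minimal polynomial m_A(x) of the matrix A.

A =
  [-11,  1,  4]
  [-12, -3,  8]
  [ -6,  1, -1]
x^2 + 10*x + 25

The characteristic polynomial is χ_A(x) = (x + 5)^3, so the eigenvalues are known. The minimal polynomial is
  m_A(x) = Π_λ (x − λ)^{k_λ}
where k_λ is the size of the *largest* Jordan block for λ (equivalently, the smallest k with (A − λI)^k v = 0 for every generalised eigenvector v of λ).

  λ = -5: largest Jordan block has size 2, contributing (x + 5)^2

So m_A(x) = (x + 5)^2 = x^2 + 10*x + 25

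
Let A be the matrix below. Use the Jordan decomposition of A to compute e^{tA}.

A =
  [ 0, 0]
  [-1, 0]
e^{tA} =
  [1, 0]
  [-t, 1]

Strategy: write A = P · J · P⁻¹ where J is a Jordan canonical form, so e^{tA} = P · e^{tJ} · P⁻¹, and e^{tJ} can be computed block-by-block.

A has Jordan form
J =
  [0, 1]
  [0, 0]
(up to reordering of blocks).

Per-block formulas:
  For a 2×2 Jordan block J_2(0): exp(t · J_2(0)) = e^(0t)·(I + t·N), where N is the 2×2 nilpotent shift.

After assembling e^{tJ} and conjugating by P, we get:

e^{tA} =
  [1, 0]
  [-t, 1]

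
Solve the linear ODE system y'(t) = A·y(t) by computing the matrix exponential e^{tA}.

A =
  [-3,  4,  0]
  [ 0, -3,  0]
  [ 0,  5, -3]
e^{tA} =
  [exp(-3*t), 4*t*exp(-3*t), 0]
  [0, exp(-3*t), 0]
  [0, 5*t*exp(-3*t), exp(-3*t)]

Strategy: write A = P · J · P⁻¹ where J is a Jordan canonical form, so e^{tA} = P · e^{tJ} · P⁻¹, and e^{tJ} can be computed block-by-block.

A has Jordan form
J =
  [-3,  1,  0]
  [ 0, -3,  0]
  [ 0,  0, -3]
(up to reordering of blocks).

Per-block formulas:
  For a 2×2 Jordan block J_2(-3): exp(t · J_2(-3)) = e^(-3t)·(I + t·N), where N is the 2×2 nilpotent shift.
  For a 1×1 block at λ = -3: exp(t · [-3]) = [e^(-3t)].

After assembling e^{tJ} and conjugating by P, we get:

e^{tA} =
  [exp(-3*t), 4*t*exp(-3*t), 0]
  [0, exp(-3*t), 0]
  [0, 5*t*exp(-3*t), exp(-3*t)]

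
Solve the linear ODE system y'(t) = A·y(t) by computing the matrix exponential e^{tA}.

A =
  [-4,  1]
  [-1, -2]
e^{tA} =
  [-t*exp(-3*t) + exp(-3*t), t*exp(-3*t)]
  [-t*exp(-3*t), t*exp(-3*t) + exp(-3*t)]

Strategy: write A = P · J · P⁻¹ where J is a Jordan canonical form, so e^{tA} = P · e^{tJ} · P⁻¹, and e^{tJ} can be computed block-by-block.

A has Jordan form
J =
  [-3,  1]
  [ 0, -3]
(up to reordering of blocks).

Per-block formulas:
  For a 2×2 Jordan block J_2(-3): exp(t · J_2(-3)) = e^(-3t)·(I + t·N), where N is the 2×2 nilpotent shift.

After assembling e^{tJ} and conjugating by P, we get:

e^{tA} =
  [-t*exp(-3*t) + exp(-3*t), t*exp(-3*t)]
  [-t*exp(-3*t), t*exp(-3*t) + exp(-3*t)]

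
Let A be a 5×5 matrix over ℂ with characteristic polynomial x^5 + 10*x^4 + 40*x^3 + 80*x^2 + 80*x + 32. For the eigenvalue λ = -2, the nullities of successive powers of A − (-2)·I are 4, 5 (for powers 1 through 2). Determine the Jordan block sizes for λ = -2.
Block sizes for λ = -2: [2, 1, 1, 1]

From the dimensions of kernels of powers, the number of Jordan blocks of size at least j is d_j − d_{j−1} where d_j = dim ker(N^j) (with d_0 = 0). Computing the differences gives [4, 1].
The number of blocks of size exactly k is (#blocks of size ≥ k) − (#blocks of size ≥ k + 1), so the partition is: 3 block(s) of size 1, 1 block(s) of size 2.
In nonincreasing order the block sizes are [2, 1, 1, 1].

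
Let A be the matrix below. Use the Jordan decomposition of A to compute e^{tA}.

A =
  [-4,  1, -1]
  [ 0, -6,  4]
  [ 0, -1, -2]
e^{tA} =
  [exp(-4*t), -t^2*exp(-4*t)/2 + t*exp(-4*t), t^2*exp(-4*t) - t*exp(-4*t)]
  [0, -2*t*exp(-4*t) + exp(-4*t), 4*t*exp(-4*t)]
  [0, -t*exp(-4*t), 2*t*exp(-4*t) + exp(-4*t)]

Strategy: write A = P · J · P⁻¹ where J is a Jordan canonical form, so e^{tA} = P · e^{tJ} · P⁻¹, and e^{tJ} can be computed block-by-block.

A has Jordan form
J =
  [-4,  1,  0]
  [ 0, -4,  1]
  [ 0,  0, -4]
(up to reordering of blocks).

Per-block formulas:
  For a 3×3 Jordan block J_3(-4): exp(t · J_3(-4)) = e^(-4t)·(I + t·N + (t^2/2)·N^2), where N is the 3×3 nilpotent shift.

After assembling e^{tJ} and conjugating by P, we get:

e^{tA} =
  [exp(-4*t), -t^2*exp(-4*t)/2 + t*exp(-4*t), t^2*exp(-4*t) - t*exp(-4*t)]
  [0, -2*t*exp(-4*t) + exp(-4*t), 4*t*exp(-4*t)]
  [0, -t*exp(-4*t), 2*t*exp(-4*t) + exp(-4*t)]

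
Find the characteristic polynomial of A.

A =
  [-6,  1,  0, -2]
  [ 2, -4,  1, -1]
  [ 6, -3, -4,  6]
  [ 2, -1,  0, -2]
x^4 + 16*x^3 + 96*x^2 + 256*x + 256

Expanding det(x·I − A) (e.g. by cofactor expansion or by noting that A is similar to its Jordan form J, which has the same characteristic polynomial as A) gives
  χ_A(x) = x^4 + 16*x^3 + 96*x^2 + 256*x + 256
which factors as (x + 4)^4. The eigenvalues (with algebraic multiplicities) are λ = -4 with multiplicity 4.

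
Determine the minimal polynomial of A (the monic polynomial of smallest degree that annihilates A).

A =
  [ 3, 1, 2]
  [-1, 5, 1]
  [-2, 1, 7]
x^3 - 15*x^2 + 75*x - 125

The characteristic polynomial is χ_A(x) = (x - 5)^3, so the eigenvalues are known. The minimal polynomial is
  m_A(x) = Π_λ (x − λ)^{k_λ}
where k_λ is the size of the *largest* Jordan block for λ (equivalently, the smallest k with (A − λI)^k v = 0 for every generalised eigenvector v of λ).

  λ = 5: largest Jordan block has size 3, contributing (x − 5)^3

So m_A(x) = (x - 5)^3 = x^3 - 15*x^2 + 75*x - 125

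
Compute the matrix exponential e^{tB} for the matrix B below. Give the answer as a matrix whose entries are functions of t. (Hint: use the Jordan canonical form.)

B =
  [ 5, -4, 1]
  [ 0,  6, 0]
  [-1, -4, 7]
e^{tB} =
  [-t*exp(6*t) + exp(6*t), -4*t*exp(6*t), t*exp(6*t)]
  [0, exp(6*t), 0]
  [-t*exp(6*t), -4*t*exp(6*t), t*exp(6*t) + exp(6*t)]

Strategy: write B = P · J · P⁻¹ where J is a Jordan canonical form, so e^{tB} = P · e^{tJ} · P⁻¹, and e^{tJ} can be computed block-by-block.

B has Jordan form
J =
  [6, 1, 0]
  [0, 6, 0]
  [0, 0, 6]
(up to reordering of blocks).

Per-block formulas:
  For a 2×2 Jordan block J_2(6): exp(t · J_2(6)) = e^(6t)·(I + t·N), where N is the 2×2 nilpotent shift.
  For a 1×1 block at λ = 6: exp(t · [6]) = [e^(6t)].

After assembling e^{tJ} and conjugating by P, we get:

e^{tB} =
  [-t*exp(6*t) + exp(6*t), -4*t*exp(6*t), t*exp(6*t)]
  [0, exp(6*t), 0]
  [-t*exp(6*t), -4*t*exp(6*t), t*exp(6*t) + exp(6*t)]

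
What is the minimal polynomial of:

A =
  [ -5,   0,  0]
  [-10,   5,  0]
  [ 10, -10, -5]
x^2 - 25

The characteristic polynomial is χ_A(x) = (x - 5)*(x + 5)^2, so the eigenvalues are known. The minimal polynomial is
  m_A(x) = Π_λ (x − λ)^{k_λ}
where k_λ is the size of the *largest* Jordan block for λ (equivalently, the smallest k with (A − λI)^k v = 0 for every generalised eigenvector v of λ).

  λ = -5: largest Jordan block has size 1, contributing (x + 5)
  λ = 5: largest Jordan block has size 1, contributing (x − 5)

So m_A(x) = (x - 5)*(x + 5) = x^2 - 25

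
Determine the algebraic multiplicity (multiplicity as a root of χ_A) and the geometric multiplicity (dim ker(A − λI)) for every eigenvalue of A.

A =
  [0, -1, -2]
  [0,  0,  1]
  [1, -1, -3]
λ = -1: alg = 3, geom = 1

Step 1 — factor the characteristic polynomial to read off the algebraic multiplicities:
  χ_A(x) = (x + 1)^3

Step 2 — compute geometric multiplicities via the rank-nullity identity g(λ) = n − rank(A − λI):
  rank(A − (-1)·I) = 2, so dim ker(A − (-1)·I) = n − 2 = 1

Summary:
  λ = -1: algebraic multiplicity = 3, geometric multiplicity = 1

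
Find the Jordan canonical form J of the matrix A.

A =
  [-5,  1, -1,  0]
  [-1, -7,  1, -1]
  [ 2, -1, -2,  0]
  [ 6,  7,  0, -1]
J_3(-4) ⊕ J_1(-3)

The characteristic polynomial is
  det(x·I − A) = x^4 + 15*x^3 + 84*x^2 + 208*x + 192 = (x + 3)*(x + 4)^3

Eigenvalues and multiplicities (the geometric multiplicity of λ is n − rank(A − λI), which equals the number of Jordan blocks for λ):
  λ = -4: algebraic multiplicity = 3, geometric multiplicity = 1
  λ = -3: algebraic multiplicity = 1, geometric multiplicity = 1

Determining the block sizes for each eigenvalue:
  λ = -4: one block (gm = 1), so the single block has size am = 3 → block sizes [3]
  λ = -3: one block (gm = 1), so the single block has size am = 1 → block sizes [1]

Assembling the blocks gives a Jordan form
J =
  [-4,  1,  0,  0]
  [ 0, -4,  1,  0]
  [ 0,  0, -4,  0]
  [ 0,  0,  0, -3]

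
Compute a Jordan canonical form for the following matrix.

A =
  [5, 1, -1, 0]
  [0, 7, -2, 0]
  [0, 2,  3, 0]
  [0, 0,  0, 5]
J_2(5) ⊕ J_1(5) ⊕ J_1(5)

The characteristic polynomial is
  det(x·I − A) = x^4 - 20*x^3 + 150*x^2 - 500*x + 625 = (x - 5)^4

Eigenvalues and multiplicities (the geometric multiplicity of λ is n − rank(A − λI), which equals the number of Jordan blocks for λ):
  λ = 5: algebraic multiplicity = 4, geometric multiplicity = 3

Determining the block sizes for each eigenvalue:
  λ = 5: 3 blocks summing to 4 forces exactly one block of size 2 and the rest size 1 → block sizes [2, 1, 1]

Assembling the blocks gives a Jordan form
J =
  [5, 1, 0, 0]
  [0, 5, 0, 0]
  [0, 0, 5, 0]
  [0, 0, 0, 5]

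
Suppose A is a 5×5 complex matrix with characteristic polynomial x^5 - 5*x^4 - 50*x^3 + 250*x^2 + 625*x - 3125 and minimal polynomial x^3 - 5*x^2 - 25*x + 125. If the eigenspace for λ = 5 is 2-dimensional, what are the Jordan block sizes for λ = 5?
Block sizes for λ = 5: [2, 1]

Step 1 — from the characteristic polynomial, algebraic multiplicity of λ = 5 is 3. From dim ker(A − (5)·I) = 2, there are exactly 2 Jordan blocks for λ = 5.
Step 2 — from the minimal polynomial, the factor (x − 5)^2 tells us the largest block for λ = 5 has size 2.
Step 3 — with total size 3, 2 blocks, and largest block 2, the block sizes (in nonincreasing order) are [2, 1].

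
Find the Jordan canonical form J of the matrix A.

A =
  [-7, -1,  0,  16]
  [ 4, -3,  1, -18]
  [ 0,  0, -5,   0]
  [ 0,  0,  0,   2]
J_3(-5) ⊕ J_1(2)

The characteristic polynomial is
  det(x·I − A) = x^4 + 13*x^3 + 45*x^2 - 25*x - 250 = (x - 2)*(x + 5)^3

Eigenvalues and multiplicities (the geometric multiplicity of λ is n − rank(A − λI), which equals the number of Jordan blocks for λ):
  λ = -5: algebraic multiplicity = 3, geometric multiplicity = 1
  λ = 2: algebraic multiplicity = 1, geometric multiplicity = 1

Determining the block sizes for each eigenvalue:
  λ = -5: one block (gm = 1), so the single block has size am = 3 → block sizes [3]
  λ = 2: one block (gm = 1), so the single block has size am = 1 → block sizes [1]

Assembling the blocks gives a Jordan form
J =
  [-5,  1,  0, 0]
  [ 0, -5,  1, 0]
  [ 0,  0, -5, 0]
  [ 0,  0,  0, 2]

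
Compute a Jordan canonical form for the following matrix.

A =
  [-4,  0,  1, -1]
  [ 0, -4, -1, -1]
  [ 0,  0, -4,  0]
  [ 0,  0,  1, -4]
J_3(-4) ⊕ J_1(-4)

The characteristic polynomial is
  det(x·I − A) = x^4 + 16*x^3 + 96*x^2 + 256*x + 256 = (x + 4)^4

Eigenvalues and multiplicities (the geometric multiplicity of λ is n − rank(A − λI), which equals the number of Jordan blocks for λ):
  λ = -4: algebraic multiplicity = 4, geometric multiplicity = 2

Determining the block sizes for each eigenvalue:
  λ = -4: with am = 4 and gm = 2, the partition is not yet determined (e.g. several partitions of 4 into 2 parts exist). Let N = A − (-4)·I. Computing rank(N^1) = 2, rank(N^2) = 1, rank(N^3) = 0; the number of blocks of size ≥ j is rank(N^{j−1}) − rank(N^j), giving [2, 1, 1]. So we have 1 block(s) of size 3, 1 block(s) of size 1 → block sizes [3, 1]

Assembling the blocks gives a Jordan form
J =
  [-4,  1,  0,  0]
  [ 0, -4,  1,  0]
  [ 0,  0, -4,  0]
  [ 0,  0,  0, -4]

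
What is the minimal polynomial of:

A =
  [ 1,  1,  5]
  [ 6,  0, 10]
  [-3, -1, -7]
x^2 + 4*x + 4

The characteristic polynomial is χ_A(x) = (x + 2)^3, so the eigenvalues are known. The minimal polynomial is
  m_A(x) = Π_λ (x − λ)^{k_λ}
where k_λ is the size of the *largest* Jordan block for λ (equivalently, the smallest k with (A − λI)^k v = 0 for every generalised eigenvector v of λ).

  λ = -2: largest Jordan block has size 2, contributing (x + 2)^2

So m_A(x) = (x + 2)^2 = x^2 + 4*x + 4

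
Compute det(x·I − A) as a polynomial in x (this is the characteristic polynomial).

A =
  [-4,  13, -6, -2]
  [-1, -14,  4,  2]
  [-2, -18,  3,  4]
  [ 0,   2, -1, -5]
x^4 + 20*x^3 + 150*x^2 + 500*x + 625

Expanding det(x·I − A) (e.g. by cofactor expansion or by noting that A is similar to its Jordan form J, which has the same characteristic polynomial as A) gives
  χ_A(x) = x^4 + 20*x^3 + 150*x^2 + 500*x + 625
which factors as (x + 5)^4. The eigenvalues (with algebraic multiplicities) are λ = -5 with multiplicity 4.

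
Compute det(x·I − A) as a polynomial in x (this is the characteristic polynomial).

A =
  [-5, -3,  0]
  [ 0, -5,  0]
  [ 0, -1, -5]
x^3 + 15*x^2 + 75*x + 125

Expanding det(x·I − A) (e.g. by cofactor expansion or by noting that A is similar to its Jordan form J, which has the same characteristic polynomial as A) gives
  χ_A(x) = x^3 + 15*x^2 + 75*x + 125
which factors as (x + 5)^3. The eigenvalues (with algebraic multiplicities) are λ = -5 with multiplicity 3.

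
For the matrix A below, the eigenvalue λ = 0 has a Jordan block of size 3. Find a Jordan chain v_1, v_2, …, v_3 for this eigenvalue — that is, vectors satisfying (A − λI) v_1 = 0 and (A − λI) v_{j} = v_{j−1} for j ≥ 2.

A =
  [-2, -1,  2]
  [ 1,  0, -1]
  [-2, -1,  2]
A Jordan chain for λ = 0 of length 3:
v_1 = (-1, 0, -1)ᵀ
v_2 = (-2, 1, -2)ᵀ
v_3 = (1, 0, 0)ᵀ

Let N = A − (0)·I. We want v_3 with N^3 v_3 = 0 but N^2 v_3 ≠ 0; then v_{j-1} := N · v_j for j = 3, …, 2.

Pick v_3 = (1, 0, 0)ᵀ.
Then v_2 = N · v_3 = (-2, 1, -2)ᵀ.
Then v_1 = N · v_2 = (-1, 0, -1)ᵀ.

Sanity check: (A − (0)·I) v_1 = (0, 0, 0)ᵀ = 0. ✓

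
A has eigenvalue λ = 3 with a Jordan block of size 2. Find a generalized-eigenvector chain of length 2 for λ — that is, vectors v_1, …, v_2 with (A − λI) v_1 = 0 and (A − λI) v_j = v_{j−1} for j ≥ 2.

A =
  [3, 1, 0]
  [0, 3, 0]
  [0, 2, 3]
A Jordan chain for λ = 3 of length 2:
v_1 = (1, 0, 2)ᵀ
v_2 = (0, 1, 0)ᵀ

Let N = A − (3)·I. We want v_2 with N^2 v_2 = 0 but N^1 v_2 ≠ 0; then v_{j-1} := N · v_j for j = 2, …, 2.

Pick v_2 = (0, 1, 0)ᵀ.
Then v_1 = N · v_2 = (1, 0, 2)ᵀ.

Sanity check: (A − (3)·I) v_1 = (0, 0, 0)ᵀ = 0. ✓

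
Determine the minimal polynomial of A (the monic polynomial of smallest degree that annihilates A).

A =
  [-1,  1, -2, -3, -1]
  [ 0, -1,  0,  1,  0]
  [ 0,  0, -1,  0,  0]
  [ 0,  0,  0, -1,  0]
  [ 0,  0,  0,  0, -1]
x^3 + 3*x^2 + 3*x + 1

The characteristic polynomial is χ_A(x) = (x + 1)^5, so the eigenvalues are known. The minimal polynomial is
  m_A(x) = Π_λ (x − λ)^{k_λ}
where k_λ is the size of the *largest* Jordan block for λ (equivalently, the smallest k with (A − λI)^k v = 0 for every generalised eigenvector v of λ).

  λ = -1: largest Jordan block has size 3, contributing (x + 1)^3

So m_A(x) = (x + 1)^3 = x^3 + 3*x^2 + 3*x + 1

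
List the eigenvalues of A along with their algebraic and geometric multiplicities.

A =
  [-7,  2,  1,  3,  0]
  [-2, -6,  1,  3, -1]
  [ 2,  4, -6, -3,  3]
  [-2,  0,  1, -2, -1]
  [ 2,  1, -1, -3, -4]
λ = -5: alg = 5, geom = 2

Step 1 — factor the characteristic polynomial to read off the algebraic multiplicities:
  χ_A(x) = (x + 5)^5

Step 2 — compute geometric multiplicities via the rank-nullity identity g(λ) = n − rank(A − λI):
  rank(A − (-5)·I) = 3, so dim ker(A − (-5)·I) = n − 3 = 2

Summary:
  λ = -5: algebraic multiplicity = 5, geometric multiplicity = 2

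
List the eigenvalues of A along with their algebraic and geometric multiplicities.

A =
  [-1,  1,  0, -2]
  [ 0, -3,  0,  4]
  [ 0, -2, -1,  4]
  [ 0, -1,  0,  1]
λ = -1: alg = 4, geom = 3

Step 1 — factor the characteristic polynomial to read off the algebraic multiplicities:
  χ_A(x) = (x + 1)^4

Step 2 — compute geometric multiplicities via the rank-nullity identity g(λ) = n − rank(A − λI):
  rank(A − (-1)·I) = 1, so dim ker(A − (-1)·I) = n − 1 = 3

Summary:
  λ = -1: algebraic multiplicity = 4, geometric multiplicity = 3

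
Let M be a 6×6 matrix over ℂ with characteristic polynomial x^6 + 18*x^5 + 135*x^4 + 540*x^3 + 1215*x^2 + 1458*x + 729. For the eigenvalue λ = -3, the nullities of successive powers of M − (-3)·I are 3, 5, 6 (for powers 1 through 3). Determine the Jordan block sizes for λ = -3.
Block sizes for λ = -3: [3, 2, 1]

From the dimensions of kernels of powers, the number of Jordan blocks of size at least j is d_j − d_{j−1} where d_j = dim ker(N^j) (with d_0 = 0). Computing the differences gives [3, 2, 1].
The number of blocks of size exactly k is (#blocks of size ≥ k) − (#blocks of size ≥ k + 1), so the partition is: 1 block(s) of size 1, 1 block(s) of size 2, 1 block(s) of size 3.
In nonincreasing order the block sizes are [3, 2, 1].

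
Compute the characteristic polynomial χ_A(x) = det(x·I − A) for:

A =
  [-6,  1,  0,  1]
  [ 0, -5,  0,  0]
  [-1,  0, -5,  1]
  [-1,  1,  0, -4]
x^4 + 20*x^3 + 150*x^2 + 500*x + 625

Expanding det(x·I − A) (e.g. by cofactor expansion or by noting that A is similar to its Jordan form J, which has the same characteristic polynomial as A) gives
  χ_A(x) = x^4 + 20*x^3 + 150*x^2 + 500*x + 625
which factors as (x + 5)^4. The eigenvalues (with algebraic multiplicities) are λ = -5 with multiplicity 4.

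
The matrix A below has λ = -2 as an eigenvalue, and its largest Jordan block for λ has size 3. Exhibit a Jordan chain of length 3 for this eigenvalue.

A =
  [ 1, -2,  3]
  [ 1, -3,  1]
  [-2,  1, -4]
A Jordan chain for λ = -2 of length 3:
v_1 = (1, 0, -1)ᵀ
v_2 = (3, 1, -2)ᵀ
v_3 = (1, 0, 0)ᵀ

Let N = A − (-2)·I. We want v_3 with N^3 v_3 = 0 but N^2 v_3 ≠ 0; then v_{j-1} := N · v_j for j = 3, …, 2.

Pick v_3 = (1, 0, 0)ᵀ.
Then v_2 = N · v_3 = (3, 1, -2)ᵀ.
Then v_1 = N · v_2 = (1, 0, -1)ᵀ.

Sanity check: (A − (-2)·I) v_1 = (0, 0, 0)ᵀ = 0. ✓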